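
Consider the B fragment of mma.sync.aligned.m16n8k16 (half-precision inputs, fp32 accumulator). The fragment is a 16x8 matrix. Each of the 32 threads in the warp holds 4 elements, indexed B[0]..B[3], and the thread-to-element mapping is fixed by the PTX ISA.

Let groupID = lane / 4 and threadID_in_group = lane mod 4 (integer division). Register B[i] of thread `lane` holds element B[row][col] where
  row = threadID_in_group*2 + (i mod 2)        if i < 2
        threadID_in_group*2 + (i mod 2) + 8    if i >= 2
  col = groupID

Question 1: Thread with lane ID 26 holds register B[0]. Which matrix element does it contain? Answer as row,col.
lane 26->26/4=6, 26 mod 4=2
i=0  r:2·2+0+0->4  c:6

4,6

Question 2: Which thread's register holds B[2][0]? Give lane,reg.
c=0→G=0  r=2→rhi=0,T=1,p=0
L=0*4+1=1  i=0*2+0=0

1,0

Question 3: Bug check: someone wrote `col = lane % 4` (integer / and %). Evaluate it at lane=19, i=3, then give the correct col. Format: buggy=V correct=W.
`lane % 4`[19,3]=>3
19: grp=4,tig=3
[3] (3*2+1+8,4) = (15,4)
col: 3 vs 4

buggy=3 correct=4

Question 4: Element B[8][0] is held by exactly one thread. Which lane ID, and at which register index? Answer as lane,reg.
0,2

c: 0->gid=0  r: 8->r8=1,tid=0,i&1=0
L=0*4+0=0  i=1*2+0=2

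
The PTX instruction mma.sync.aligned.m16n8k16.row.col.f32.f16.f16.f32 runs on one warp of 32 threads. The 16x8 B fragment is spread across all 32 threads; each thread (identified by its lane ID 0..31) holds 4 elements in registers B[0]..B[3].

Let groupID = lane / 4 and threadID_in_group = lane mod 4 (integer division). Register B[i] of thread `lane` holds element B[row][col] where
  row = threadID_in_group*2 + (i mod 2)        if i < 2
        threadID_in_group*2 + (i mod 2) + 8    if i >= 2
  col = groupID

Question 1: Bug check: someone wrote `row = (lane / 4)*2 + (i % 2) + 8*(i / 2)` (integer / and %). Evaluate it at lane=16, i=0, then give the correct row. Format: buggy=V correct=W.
`(lane / 4)*2 + (i % 2) + 8*(i / 2)`[16,0]->8
lane 16: gid=4 (16/4), tid=0 (16%4)
i=0: r=0*2+0+0=0, c=gid=4
row: 8 vs 0

buggy=8 correct=0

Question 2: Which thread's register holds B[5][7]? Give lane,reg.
30,1

c=7->g=7  r=5->rb=0,t=2,b0=1
L=7*4+2=30  i=0*2+1=1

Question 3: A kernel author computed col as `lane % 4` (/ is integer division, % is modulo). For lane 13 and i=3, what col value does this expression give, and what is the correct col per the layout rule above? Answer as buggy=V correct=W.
buggy=1 correct=3

`lane % 4`[13,3]->1
13: g=3,t=1
[3] (1*2+1+8,3) = (11,3)
col: 1 vs 3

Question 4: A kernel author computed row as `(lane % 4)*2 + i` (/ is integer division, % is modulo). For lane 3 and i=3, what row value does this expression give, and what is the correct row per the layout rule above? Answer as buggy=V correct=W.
`(lane % 4)*2 + i`[3,3]=>9
lane 3: grp=0 (3/4), tig=3 (3%4)
i=3: r=3*2+1+8=15, c=grp=0
row: 9 vs 15

buggy=9 correct=15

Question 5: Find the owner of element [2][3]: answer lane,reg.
c=3->g=3  r=2->rb=0,t=1,b0=0
L=3*4+1=13  i=0*2+0=0

13,0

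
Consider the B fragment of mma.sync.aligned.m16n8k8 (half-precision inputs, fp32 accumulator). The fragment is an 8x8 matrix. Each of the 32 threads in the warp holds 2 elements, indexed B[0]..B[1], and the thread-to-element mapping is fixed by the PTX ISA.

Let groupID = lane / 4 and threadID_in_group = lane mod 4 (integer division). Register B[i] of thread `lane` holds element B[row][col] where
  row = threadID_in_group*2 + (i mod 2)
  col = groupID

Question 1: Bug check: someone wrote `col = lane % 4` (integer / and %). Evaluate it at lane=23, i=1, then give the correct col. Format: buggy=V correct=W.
`lane % 4`[23,1]=>3
23: grp=5,tig=3
[1] (3*2+1,5) = (7,5)
col: 3 vs 5

buggy=3 correct=5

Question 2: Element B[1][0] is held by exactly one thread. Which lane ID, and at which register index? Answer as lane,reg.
c=0->g=0  r=1->t=0,b0=1
L=0*4+0=0  i=1=1

0,1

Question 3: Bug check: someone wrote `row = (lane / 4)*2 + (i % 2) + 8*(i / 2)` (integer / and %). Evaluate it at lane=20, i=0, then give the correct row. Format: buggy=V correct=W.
`(lane / 4)*2 + (i % 2) + 8*(i / 2)`[20,0]⇒10
lane 20⇒20/4=5, 20 mod 4=0
i=0  r:2·0+0⇒0  c:5
row: 10 vs 0

buggy=10 correct=0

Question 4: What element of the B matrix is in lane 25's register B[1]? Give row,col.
3,6

lane 25->25/4=6, 25 mod 4=1
i=1  r:2·1+1->3  c:6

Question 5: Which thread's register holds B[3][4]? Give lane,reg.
17,1

c:4=>grp=4  r:3=>tig=1,lo=1
L=4*4+1=17  i=1=1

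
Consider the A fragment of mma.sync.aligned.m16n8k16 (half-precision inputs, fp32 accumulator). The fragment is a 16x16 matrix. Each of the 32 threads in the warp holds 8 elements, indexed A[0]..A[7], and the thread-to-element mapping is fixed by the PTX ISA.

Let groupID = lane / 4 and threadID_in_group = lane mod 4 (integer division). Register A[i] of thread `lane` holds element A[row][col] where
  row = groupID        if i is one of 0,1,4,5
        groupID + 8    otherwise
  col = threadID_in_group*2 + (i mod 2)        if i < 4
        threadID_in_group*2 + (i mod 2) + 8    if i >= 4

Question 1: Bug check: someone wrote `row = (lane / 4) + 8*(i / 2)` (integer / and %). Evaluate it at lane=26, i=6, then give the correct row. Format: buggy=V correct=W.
`(lane / 4) + 8*(i / 2)`[26,6]⇒30
lane 26⇒26/4=6, 26 mod 4=2
i=6  r:6+8⇒14  c:2·2+0+8⇒12
row: 30 vs 14

buggy=30 correct=14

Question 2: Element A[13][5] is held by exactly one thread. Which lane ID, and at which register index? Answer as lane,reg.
22,3

r=13⇒gr=5,Rb=1  c=5⇒Cb=0,th=2,odd=1
L=5*4+2=22  i=0*4+1*2+1=3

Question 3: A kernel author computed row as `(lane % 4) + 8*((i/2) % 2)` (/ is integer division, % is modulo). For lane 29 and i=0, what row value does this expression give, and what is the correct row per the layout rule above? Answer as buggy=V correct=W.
`(lane % 4) + 8*((i/2) % 2)`[29,0]->1
lane 29: gid=7 (29/4), tid=1 (29%4)
i=0: r=7+0=7, c=1*2+0+0=2
row: 1 vs 7

buggy=1 correct=7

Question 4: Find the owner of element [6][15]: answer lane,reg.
27,5

r=6->g=6,rb=0  c=15->cb=1,t=3,b0=1
L=6*4+3=27  i=1*4+0*2+1=5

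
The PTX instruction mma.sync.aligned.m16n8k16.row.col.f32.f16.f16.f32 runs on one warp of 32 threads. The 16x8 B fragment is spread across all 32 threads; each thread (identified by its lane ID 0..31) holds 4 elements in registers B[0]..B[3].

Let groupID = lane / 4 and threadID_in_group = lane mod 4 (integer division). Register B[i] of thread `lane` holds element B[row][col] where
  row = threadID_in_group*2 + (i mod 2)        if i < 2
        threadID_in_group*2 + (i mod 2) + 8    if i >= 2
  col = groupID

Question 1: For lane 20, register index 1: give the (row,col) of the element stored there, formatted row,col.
lane 20: grp=5 (20/4), tig=0 (20%4)
i=1: r=0*2+1+0=1, c=grp=5

1,5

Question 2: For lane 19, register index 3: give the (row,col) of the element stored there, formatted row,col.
L=19→G=19>>2=4, T=19&3=3
[3]→row 3·2+1+8=15  col G=4

15,4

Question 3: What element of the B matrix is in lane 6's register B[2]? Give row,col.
12,1

lane 6: grp=1 (6/4), tig=2 (6%4)
i=2: r=2*2+0+8=12, c=grp=1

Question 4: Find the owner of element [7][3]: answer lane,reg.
c=3->g=3  r=7->rb=0,t=3,b0=1
L=3*4+3=15  i=0*2+1=1

15,1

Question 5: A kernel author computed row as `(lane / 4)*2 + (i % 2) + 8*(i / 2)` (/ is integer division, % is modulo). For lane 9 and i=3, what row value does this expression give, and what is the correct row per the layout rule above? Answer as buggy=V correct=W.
`(lane / 4)*2 + (i % 2) + 8*(i / 2)`[9,3]⇒13
L=9⇒gr=9>>2=2, th=9&3=1
[3]⇒row 1·2+1+8=11  col gr=2
row: 13 vs 11

buggy=13 correct=11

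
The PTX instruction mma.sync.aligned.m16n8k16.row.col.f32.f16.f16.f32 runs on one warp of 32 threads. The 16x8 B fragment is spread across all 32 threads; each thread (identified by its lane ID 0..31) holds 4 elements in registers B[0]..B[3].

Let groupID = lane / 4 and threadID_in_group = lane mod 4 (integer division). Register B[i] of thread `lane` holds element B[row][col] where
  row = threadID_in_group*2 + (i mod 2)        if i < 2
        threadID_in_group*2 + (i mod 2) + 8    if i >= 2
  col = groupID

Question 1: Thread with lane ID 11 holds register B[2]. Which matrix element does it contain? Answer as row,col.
14,2

11: gid=2,tid=3
[2] (3*2+0+8,2) = (14,2)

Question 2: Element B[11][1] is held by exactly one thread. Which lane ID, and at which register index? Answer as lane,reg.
c=1⇒gr=1  r=11⇒Rb=1,th=1,odd=1
L=1*4+1=5  i=1*2+1=3

5,3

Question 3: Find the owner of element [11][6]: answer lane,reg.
25,3

c: 6->gid=6  r: 11->r8=1,tid=1,i&1=1
L=6*4+1=25  i=1*2+1=3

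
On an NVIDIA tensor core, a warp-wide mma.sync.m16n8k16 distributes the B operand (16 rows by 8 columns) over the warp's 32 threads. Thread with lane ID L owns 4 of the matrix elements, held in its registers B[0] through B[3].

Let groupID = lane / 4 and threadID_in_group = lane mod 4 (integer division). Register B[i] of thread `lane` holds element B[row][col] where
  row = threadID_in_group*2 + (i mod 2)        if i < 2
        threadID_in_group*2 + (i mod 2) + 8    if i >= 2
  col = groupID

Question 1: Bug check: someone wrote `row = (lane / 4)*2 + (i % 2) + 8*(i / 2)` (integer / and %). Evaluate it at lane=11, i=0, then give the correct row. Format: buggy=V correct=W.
buggy=4 correct=6

`(lane / 4)*2 + (i % 2) + 8*(i / 2)`[11,0]⇒4
lane 11: gr=2 (11/4), th=3 (11%4)
i=0: r=3*2+0+0=6, c=gr=2
row: 4 vs 6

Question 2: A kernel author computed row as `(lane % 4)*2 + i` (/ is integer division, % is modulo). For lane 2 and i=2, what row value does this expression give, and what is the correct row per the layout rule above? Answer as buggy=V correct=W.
`(lane % 4)*2 + i`[2,2]->6
L=2->gid=2>>2=0, tid=2&3=2
[2]->row 2·2+0+8=12  col gid=0
row: 6 vs 12

buggy=6 correct=12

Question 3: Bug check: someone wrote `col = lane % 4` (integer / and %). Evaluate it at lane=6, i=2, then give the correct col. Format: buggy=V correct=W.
buggy=2 correct=1

`lane % 4`[6,2]→2
L=6→G=6>>2=1, T=6&3=2
[2]→row 2·2+0+8=12  col G=1
col: 2 vs 1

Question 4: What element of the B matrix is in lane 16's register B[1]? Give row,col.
L=16⇒gr=16>>2=4, th=16&3=0
[1]⇒row 0·2+1+0=1  col gr=4

1,4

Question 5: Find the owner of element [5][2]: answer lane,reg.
10,1

c=2⇒gr=2  r=5⇒Rb=0,th=2,odd=1
L=2*4+2=10  i=0*2+1=1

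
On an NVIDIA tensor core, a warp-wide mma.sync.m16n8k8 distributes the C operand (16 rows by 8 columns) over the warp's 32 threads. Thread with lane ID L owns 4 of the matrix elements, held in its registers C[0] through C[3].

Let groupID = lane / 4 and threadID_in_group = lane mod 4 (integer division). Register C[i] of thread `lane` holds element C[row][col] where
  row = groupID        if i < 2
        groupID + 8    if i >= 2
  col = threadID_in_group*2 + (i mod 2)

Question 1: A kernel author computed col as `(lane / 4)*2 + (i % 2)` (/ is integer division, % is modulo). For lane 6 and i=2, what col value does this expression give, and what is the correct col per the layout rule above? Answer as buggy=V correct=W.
buggy=2 correct=4

`(lane / 4)*2 + (i % 2)`[6,2]=>2
lane 6=>6/4=1, 6 mod 4=2
i=2  r:1+8=>9  c:2·2+0=>4
col: 2 vs 4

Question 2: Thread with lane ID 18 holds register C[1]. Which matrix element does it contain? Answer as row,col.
lane 18: gr=4 (18/4), th=2 (18%4)
i=1: r=4+0=4, c=2*2+1=5

4,5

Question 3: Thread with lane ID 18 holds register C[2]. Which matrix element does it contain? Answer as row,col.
lane 18: G=4 (18/4), T=2 (18%4)
i=2: r=4+8=12, c=2*2+0=4

12,4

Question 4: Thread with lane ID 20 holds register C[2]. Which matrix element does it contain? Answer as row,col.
lane 20: gr=5 (20/4), th=0 (20%4)
i=2: r=5+8=13, c=0*2+0=0

13,0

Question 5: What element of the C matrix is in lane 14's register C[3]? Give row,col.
11,5

L=14=>grp=14>>2=3, tig=14&3=2
[3]=>row 3+8=11  col 2·2+1=5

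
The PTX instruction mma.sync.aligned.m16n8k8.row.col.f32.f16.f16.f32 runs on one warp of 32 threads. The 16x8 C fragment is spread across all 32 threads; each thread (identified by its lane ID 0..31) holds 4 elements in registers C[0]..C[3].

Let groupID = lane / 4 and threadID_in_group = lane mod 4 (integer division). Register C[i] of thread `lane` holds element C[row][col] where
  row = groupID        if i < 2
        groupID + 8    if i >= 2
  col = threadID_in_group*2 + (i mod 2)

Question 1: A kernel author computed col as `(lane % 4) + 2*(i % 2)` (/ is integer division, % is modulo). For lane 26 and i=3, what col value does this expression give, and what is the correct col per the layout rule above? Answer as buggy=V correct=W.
`(lane % 4) + 2*(i % 2)`[26,3]=>4
lane 26=>26/4=6, 26 mod 4=2
i=3  r:6+8=>14  c:2·2+1=>5
col: 4 vs 5

buggy=4 correct=5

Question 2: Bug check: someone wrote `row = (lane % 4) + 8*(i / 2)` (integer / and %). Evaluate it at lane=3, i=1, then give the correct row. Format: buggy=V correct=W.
buggy=3 correct=0

`(lane % 4) + 8*(i / 2)`[3,1]=>3
3: grp=0,tig=3
[1] (0+0,3*2+1) = (0,7)
row: 3 vs 0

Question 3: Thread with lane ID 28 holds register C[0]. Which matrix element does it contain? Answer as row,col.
7,0

L=28->g=28>>2=7, t=28&3=0
[0]->row 7+0=7  col 0·2+0=0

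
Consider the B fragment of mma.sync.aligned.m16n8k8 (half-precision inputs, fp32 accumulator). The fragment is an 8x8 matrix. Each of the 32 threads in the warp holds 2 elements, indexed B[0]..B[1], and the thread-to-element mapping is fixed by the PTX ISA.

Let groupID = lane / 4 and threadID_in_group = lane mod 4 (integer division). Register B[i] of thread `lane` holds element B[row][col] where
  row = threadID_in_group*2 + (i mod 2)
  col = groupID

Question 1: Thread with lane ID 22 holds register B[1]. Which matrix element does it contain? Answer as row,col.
L=22->gid=22>>2=5, tid=22&3=2
[1]->row 2·2+1=5  col gid=5

5,5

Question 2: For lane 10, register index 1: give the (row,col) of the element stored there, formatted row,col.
5,2

L=10->g=10>>2=2, t=10&3=2
[1]->row 2·2+1=5  col g=2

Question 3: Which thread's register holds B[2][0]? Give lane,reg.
1,0

c:0=>grp=0  r:2=>tig=1,lo=0
L=0*4+1=1  i=0=0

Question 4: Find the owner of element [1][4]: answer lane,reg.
c: 4->gid=4  r: 1->tid=0,i&1=1
L=4*4+0=16  i=1=1

16,1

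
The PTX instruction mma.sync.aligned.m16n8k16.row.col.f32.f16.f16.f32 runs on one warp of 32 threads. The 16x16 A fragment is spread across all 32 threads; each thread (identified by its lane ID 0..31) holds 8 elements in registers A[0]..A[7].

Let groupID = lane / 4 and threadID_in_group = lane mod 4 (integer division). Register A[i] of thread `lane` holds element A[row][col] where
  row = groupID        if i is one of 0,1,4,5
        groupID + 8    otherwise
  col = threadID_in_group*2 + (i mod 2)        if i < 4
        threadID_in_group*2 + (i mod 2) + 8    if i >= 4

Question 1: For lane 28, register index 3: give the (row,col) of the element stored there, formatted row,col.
28: gr=7,th=0
[3] (7+8,0*2+1+0) = (15,1)

15,1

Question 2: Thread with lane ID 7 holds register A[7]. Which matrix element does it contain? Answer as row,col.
9,15

lane 7->7/4=1, 7 mod 4=3
i=7  r:1+8->9  c:2·3+1+8->15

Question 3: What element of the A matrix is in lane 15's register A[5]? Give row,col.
L=15=>grp=15>>2=3, tig=15&3=3
[5]=>row 3+0=3  col 3·2+1+8=15

3,15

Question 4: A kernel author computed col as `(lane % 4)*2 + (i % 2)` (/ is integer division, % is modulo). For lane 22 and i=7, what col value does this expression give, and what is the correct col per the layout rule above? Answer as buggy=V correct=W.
buggy=5 correct=13

`(lane % 4)*2 + (i % 2)`[22,7]->5
L=22->gid=22>>2=5, tid=22&3=2
[7]->row 5+8=13  col 2·2+1+8=13
col: 5 vs 13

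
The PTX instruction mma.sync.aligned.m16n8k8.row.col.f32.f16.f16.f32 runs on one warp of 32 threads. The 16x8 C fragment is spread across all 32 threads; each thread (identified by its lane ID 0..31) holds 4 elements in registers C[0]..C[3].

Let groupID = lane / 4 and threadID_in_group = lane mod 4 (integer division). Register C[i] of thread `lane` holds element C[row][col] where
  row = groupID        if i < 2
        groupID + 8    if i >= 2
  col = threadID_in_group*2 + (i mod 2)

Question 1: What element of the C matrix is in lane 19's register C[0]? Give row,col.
4,6

19: G=4,T=3
[0] (4+0,3*2+0) = (4,6)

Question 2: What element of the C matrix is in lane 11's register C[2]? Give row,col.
lane 11: gid=2 (11/4), tid=3 (11%4)
i=2: r=2+8=10, c=3*2+0=6

10,6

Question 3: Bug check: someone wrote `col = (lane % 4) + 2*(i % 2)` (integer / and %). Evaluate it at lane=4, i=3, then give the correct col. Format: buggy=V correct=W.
buggy=2 correct=1

`(lane % 4) + 2*(i % 2)`[4,3]->2
lane 4->4/4=1, 4 mod 4=0
i=3  r:1+8->9  c:2·0+1->1
col: 2 vs 1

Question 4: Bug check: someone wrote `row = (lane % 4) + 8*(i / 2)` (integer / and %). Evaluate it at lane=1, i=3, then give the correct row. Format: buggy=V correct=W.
`(lane % 4) + 8*(i / 2)`[1,3]⇒9
1: gr=0,th=1
[3] (0+8,1*2+1) = (8,3)
row: 9 vs 8

buggy=9 correct=8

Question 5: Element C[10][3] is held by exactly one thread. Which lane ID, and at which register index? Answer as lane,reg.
r=10->g=2,rb=1  c=3->t=1,b0=1
L=2*4+1=9  i=1*2+1=3

9,3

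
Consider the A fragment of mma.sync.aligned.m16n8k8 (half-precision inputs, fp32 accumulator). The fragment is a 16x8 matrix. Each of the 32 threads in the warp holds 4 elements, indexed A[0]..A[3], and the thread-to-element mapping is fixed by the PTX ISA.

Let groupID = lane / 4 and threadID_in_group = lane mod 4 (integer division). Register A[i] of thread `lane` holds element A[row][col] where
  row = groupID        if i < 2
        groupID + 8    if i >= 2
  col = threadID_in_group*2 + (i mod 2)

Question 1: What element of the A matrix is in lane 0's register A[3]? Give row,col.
8,1

lane 0: gr=0 (0/4), th=0 (0%4)
i=3: r=0+8=8, c=0*2+1=1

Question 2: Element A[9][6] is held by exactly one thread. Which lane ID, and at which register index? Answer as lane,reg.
7,2

r=9⇒gr=1,Rb=1  c=6⇒th=3,odd=0
L=1*4+3=7  i=1*2+0=2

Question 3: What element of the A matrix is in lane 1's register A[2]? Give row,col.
1: grp=0,tig=1
[2] (0+8,1*2+0) = (8,2)

8,2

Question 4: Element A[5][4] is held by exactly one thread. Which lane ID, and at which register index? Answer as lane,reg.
r=5⇒gr=5,Rb=0  c=4⇒th=2,odd=0
L=5*4+2=22  i=0*2+0=0

22,0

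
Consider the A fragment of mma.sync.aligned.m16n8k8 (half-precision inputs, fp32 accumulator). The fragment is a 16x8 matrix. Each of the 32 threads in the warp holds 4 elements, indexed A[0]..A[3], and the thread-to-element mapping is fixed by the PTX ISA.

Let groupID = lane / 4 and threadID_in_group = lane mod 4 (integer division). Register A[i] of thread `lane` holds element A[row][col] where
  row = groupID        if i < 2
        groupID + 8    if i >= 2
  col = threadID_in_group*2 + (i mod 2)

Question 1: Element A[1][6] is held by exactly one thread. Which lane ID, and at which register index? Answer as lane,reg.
7,0

r=1⇒gr=1,Rb=0  c=6⇒th=3,odd=0
L=1*4+3=7  i=0*2+0=0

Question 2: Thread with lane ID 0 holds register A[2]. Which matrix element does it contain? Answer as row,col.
0: g=0,t=0
[2] (0+8,0*2+0) = (8,0)

8,0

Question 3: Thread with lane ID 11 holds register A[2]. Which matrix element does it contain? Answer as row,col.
lane 11⇒11/4=2, 11 mod 4=3
i=2  r:2+8⇒10  c:2·3+0⇒6

10,6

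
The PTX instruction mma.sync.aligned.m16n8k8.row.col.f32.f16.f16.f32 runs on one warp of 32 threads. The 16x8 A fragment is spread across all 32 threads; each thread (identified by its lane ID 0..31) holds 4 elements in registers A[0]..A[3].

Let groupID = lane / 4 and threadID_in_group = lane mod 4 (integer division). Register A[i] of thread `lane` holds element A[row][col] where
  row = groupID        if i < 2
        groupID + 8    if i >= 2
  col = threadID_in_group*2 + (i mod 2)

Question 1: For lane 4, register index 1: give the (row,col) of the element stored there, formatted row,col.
1,1

lane 4: g=1 (4/4), t=0 (4%4)
i=1: r=1+0=1, c=0*2+1=1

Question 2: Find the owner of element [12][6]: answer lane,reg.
19,2

r: 12->gid=4,r8=1  c: 6->tid=3,i&1=0
L=4*4+3=19  i=1*2+0=2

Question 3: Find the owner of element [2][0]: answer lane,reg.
8,0

r=2⇒gr=2,Rb=0  c=0⇒th=0,odd=0
L=2*4+0=8  i=0*2+0=0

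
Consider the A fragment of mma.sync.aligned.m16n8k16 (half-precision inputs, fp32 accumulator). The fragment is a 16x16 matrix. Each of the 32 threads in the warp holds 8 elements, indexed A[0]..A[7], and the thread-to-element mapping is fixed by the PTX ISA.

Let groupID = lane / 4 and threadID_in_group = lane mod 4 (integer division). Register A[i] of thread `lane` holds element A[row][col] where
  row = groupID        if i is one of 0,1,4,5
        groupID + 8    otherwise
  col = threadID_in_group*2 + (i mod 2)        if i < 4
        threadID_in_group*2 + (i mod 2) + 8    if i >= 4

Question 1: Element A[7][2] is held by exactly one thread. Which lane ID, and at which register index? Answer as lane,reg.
29,0

r=7→G=7,rhi=0  c=2→chi=0,T=1,p=0
L=7*4+1=29  i=0*4+0*2+0=0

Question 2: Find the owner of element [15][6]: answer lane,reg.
31,2

r:15=>grp=7,rB=1  c:6=>cB=0,tig=3,lo=0
L=7*4+3=31  i=0*4+1*2+0=2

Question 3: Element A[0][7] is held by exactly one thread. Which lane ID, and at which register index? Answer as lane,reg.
3,1

r:0=>grp=0,rB=0  c:7=>cB=0,tig=3,lo=1
L=0*4+3=3  i=0*4+0*2+1=1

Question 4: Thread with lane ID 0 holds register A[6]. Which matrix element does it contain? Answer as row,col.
0: grp=0,tig=0
[6] (0+8,0*2+0+8) = (8,8)

8,8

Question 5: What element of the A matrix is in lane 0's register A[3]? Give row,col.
8,1

lane 0⇒0/4=0, 0 mod 4=0
i=3  r:0+8⇒8  c:2·0+1+0⇒1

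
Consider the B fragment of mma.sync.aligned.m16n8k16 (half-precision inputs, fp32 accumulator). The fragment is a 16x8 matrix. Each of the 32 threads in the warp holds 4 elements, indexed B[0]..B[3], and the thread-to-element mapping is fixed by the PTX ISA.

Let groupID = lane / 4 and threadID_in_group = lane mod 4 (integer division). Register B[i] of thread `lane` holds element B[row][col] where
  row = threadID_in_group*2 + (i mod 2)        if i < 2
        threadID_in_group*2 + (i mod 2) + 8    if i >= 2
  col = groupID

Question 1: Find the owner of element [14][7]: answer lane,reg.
31,2

c:7=>grp=7  r:14=>rB=1,tig=3,lo=0
L=7*4+3=31  i=1*2+0=2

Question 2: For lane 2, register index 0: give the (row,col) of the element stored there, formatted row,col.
2: gr=0,th=2
[0] (2*2+0+0,0) = (4,0)

4,0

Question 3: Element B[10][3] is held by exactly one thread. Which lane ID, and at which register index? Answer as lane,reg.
c=3→G=3  r=10→rhi=1,T=1,p=0
L=3*4+1=13  i=1*2+0=2

13,2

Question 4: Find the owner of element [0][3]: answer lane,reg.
c=3→G=3  r=0→rhi=0,T=0,p=0
L=3*4+0=12  i=0*2+0=0

12,0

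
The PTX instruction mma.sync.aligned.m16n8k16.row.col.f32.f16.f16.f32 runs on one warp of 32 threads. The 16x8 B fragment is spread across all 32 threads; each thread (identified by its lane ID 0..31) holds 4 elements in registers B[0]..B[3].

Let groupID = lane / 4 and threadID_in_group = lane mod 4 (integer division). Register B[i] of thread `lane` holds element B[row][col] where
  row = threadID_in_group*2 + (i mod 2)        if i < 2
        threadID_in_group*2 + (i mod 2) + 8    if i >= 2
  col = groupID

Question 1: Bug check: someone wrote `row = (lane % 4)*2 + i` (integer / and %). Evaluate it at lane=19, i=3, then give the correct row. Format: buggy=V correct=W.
`(lane % 4)*2 + i`[19,3]→9
19: G=4,T=3
[3] (3*2+1+8,4) = (15,4)
row: 9 vs 15

buggy=9 correct=15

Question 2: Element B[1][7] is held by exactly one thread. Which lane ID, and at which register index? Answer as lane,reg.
28,1

c:7=>grp=7  r:1=>rB=0,tig=0,lo=1
L=7*4+0=28  i=0*2+1=1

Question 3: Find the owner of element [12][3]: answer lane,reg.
c=3->g=3  r=12->rb=1,t=2,b0=0
L=3*4+2=14  i=1*2+0=2

14,2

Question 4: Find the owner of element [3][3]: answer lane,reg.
c=3⇒gr=3  r=3⇒Rb=0,th=1,odd=1
L=3*4+1=13  i=0*2+1=1

13,1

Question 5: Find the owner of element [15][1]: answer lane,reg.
c=1->g=1  r=15->rb=1,t=3,b0=1
L=1*4+3=7  i=1*2+1=3

7,3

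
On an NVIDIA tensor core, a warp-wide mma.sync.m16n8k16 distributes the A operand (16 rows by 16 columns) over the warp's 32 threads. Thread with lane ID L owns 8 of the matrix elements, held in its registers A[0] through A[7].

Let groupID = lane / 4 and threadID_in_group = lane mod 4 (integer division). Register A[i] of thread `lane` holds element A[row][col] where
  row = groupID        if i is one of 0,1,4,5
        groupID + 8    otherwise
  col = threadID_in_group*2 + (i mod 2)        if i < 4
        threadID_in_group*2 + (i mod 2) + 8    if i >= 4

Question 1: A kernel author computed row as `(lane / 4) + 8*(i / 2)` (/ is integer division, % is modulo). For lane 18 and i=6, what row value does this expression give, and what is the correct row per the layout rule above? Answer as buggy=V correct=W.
buggy=28 correct=12

`(lane / 4) + 8*(i / 2)`[18,6]⇒28
lane 18⇒18/4=4, 18 mod 4=2
i=6  r:4+8⇒12  c:2·2+0+8⇒12
row: 28 vs 12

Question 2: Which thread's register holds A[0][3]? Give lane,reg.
1,1

r: 0->gid=0,r8=0  c: 3->c8=0,tid=1,i&1=1
L=0*4+1=1  i=0*4+0*2+1=1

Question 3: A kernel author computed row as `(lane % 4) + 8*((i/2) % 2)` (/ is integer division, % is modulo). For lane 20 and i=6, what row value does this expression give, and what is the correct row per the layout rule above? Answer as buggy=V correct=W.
buggy=8 correct=13

`(lane % 4) + 8*((i/2) % 2)`[20,6]->8
lane 20: g=5 (20/4), t=0 (20%4)
i=6: r=5+8=13, c=0*2+0+8=8
row: 8 vs 13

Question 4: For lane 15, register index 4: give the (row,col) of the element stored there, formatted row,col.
3,14

L=15→G=15>>2=3, T=15&3=3
[4]→row 3+0=3  col 3·2+0+8=14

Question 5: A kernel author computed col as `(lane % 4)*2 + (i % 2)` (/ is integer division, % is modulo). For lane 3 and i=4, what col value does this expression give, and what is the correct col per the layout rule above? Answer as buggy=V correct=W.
buggy=6 correct=14

`(lane % 4)*2 + (i % 2)`[3,4]->6
L=3->gid=3>>2=0, tid=3&3=3
[4]->row 0+0=0  col 3·2+0+8=14
col: 6 vs 14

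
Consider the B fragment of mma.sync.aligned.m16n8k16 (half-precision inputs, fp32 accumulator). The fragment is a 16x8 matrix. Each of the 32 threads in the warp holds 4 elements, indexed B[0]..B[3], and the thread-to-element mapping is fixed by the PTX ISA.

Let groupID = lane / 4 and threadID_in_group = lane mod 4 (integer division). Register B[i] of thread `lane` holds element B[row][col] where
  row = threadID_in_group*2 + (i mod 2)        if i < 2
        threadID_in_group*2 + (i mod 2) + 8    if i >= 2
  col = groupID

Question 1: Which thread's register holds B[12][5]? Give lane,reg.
c=5->g=5  r=12->rb=1,t=2,b0=0
L=5*4+2=22  i=1*2+0=2

22,2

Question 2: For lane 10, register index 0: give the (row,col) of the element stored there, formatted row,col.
4,2

L=10->gid=10>>2=2, tid=10&3=2
[0]->row 2·2+0+0=4  col gid=2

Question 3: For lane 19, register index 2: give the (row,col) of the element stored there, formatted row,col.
19: gr=4,th=3
[2] (3*2+0+8,4) = (14,4)

14,4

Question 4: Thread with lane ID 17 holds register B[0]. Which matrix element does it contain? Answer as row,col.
lane 17: g=4 (17/4), t=1 (17%4)
i=0: r=1*2+0+0=2, c=g=4

2,4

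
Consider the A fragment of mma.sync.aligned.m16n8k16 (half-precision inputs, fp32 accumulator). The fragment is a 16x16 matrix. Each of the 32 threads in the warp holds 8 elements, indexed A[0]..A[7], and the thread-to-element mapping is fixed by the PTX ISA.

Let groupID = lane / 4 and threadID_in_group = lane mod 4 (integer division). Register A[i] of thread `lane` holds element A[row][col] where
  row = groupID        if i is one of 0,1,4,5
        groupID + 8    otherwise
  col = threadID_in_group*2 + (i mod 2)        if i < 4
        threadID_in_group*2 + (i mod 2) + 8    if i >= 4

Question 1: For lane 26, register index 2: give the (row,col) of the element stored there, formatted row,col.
lane 26⇒26/4=6, 26 mod 4=2
i=2  r:6+8⇒14  c:2·2+0+0⇒4

14,4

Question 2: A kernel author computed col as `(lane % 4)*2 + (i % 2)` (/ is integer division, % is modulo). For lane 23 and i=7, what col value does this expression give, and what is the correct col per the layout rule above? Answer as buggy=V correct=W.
buggy=7 correct=15

`(lane % 4)*2 + (i % 2)`[23,7]→7
23: G=5,T=3
[7] (5+8,3*2+1+8) = (13,15)
col: 7 vs 15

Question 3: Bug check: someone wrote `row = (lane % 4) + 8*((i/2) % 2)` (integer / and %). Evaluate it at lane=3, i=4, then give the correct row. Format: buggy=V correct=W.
`(lane % 4) + 8*((i/2) % 2)`[3,4]=>3
lane 3: grp=0 (3/4), tig=3 (3%4)
i=4: r=0+0=0, c=3*2+0+8=14
row: 3 vs 0

buggy=3 correct=0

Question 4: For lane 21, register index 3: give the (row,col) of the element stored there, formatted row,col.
13,3

lane 21: grp=5 (21/4), tig=1 (21%4)
i=3: r=5+8=13, c=1*2+1+0=3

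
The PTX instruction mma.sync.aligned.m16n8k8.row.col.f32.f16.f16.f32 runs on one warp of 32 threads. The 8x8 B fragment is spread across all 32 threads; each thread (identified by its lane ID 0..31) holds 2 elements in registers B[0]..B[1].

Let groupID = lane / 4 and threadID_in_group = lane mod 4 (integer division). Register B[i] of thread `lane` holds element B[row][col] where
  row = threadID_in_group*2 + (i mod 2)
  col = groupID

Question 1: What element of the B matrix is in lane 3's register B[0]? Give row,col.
6,0

lane 3: grp=0 (3/4), tig=3 (3%4)
i=0: r=3*2+0=6, c=grp=0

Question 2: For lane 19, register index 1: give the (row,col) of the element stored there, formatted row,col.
L=19->g=19>>2=4, t=19&3=3
[1]->row 3·2+1=7  col g=4

7,4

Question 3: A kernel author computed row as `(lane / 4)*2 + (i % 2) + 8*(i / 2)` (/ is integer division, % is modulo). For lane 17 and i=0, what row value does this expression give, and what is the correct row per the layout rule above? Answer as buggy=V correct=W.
buggy=8 correct=2

`(lane / 4)*2 + (i % 2) + 8*(i / 2)`[17,0]→8
L=17→G=17>>2=4, T=17&3=1
[0]→row 1·2+0=2  col G=4
row: 8 vs 2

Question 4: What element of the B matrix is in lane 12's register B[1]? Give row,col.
12: g=3,t=0
[1] (0*2+1,3) = (1,3)

1,3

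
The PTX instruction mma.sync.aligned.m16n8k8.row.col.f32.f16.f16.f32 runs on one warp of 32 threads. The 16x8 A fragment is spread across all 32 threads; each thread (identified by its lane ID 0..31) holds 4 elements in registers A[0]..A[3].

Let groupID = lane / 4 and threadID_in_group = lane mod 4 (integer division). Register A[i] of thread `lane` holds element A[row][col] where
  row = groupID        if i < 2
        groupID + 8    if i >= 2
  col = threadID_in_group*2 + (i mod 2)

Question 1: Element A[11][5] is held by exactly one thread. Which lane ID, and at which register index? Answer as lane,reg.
14,3

r=11⇒gr=3,Rb=1  c=5⇒th=2,odd=1
L=3*4+2=14  i=1*2+1=3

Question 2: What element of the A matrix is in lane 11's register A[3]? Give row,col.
lane 11→11/4=2, 11 mod 4=3
i=3  r:2+8→10  c:2·3+1→7

10,7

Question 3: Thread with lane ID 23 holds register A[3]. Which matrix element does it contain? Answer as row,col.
23: grp=5,tig=3
[3] (5+8,3*2+1) = (13,7)

13,7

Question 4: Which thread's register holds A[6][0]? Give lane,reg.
r=6->g=6,rb=0  c=0->t=0,b0=0
L=6*4+0=24  i=0*2+0=0

24,0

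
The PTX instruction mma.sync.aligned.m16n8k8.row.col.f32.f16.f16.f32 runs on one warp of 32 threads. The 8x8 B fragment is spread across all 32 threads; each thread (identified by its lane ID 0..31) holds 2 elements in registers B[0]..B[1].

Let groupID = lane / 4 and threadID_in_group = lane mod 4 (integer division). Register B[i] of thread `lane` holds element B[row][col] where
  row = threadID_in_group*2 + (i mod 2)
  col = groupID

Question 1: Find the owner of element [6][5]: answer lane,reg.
23,0

c=5->g=5  r=6->t=3,b0=0
L=5*4+3=23  i=0=0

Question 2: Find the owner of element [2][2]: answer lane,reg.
9,0

c=2⇒gr=2  r=2⇒th=1,odd=0
L=2*4+1=9  i=0=0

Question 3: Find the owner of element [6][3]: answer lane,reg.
15,0

c:3=>grp=3  r:6=>tig=3,lo=0
L=3*4+3=15  i=0=0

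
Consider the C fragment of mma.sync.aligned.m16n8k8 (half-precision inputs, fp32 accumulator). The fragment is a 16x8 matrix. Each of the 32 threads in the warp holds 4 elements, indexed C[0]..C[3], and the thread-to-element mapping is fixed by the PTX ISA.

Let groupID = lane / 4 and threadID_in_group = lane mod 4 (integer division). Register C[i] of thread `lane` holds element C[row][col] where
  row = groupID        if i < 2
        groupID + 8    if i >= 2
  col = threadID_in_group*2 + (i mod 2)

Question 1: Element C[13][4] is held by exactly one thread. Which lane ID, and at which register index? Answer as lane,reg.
r:13=>grp=5,rB=1  c:4=>tig=2,lo=0
L=5*4+2=22  i=1*2+0=2

22,2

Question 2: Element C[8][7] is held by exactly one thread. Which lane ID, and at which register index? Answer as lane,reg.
r: 8->gid=0,r8=1  c: 7->tid=3,i&1=1
L=0*4+3=3  i=1*2+1=3

3,3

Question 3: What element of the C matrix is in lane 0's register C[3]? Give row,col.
8,1

lane 0: gr=0 (0/4), th=0 (0%4)
i=3: r=0+8=8, c=0*2+1=1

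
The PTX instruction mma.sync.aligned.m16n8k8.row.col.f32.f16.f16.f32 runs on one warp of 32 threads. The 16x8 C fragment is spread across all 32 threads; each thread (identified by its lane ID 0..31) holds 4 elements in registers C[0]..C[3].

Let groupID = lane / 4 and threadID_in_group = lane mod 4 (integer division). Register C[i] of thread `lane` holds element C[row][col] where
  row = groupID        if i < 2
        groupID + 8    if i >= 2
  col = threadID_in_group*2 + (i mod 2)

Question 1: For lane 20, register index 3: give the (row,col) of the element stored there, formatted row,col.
20: G=5,T=0
[3] (5+8,0*2+1) = (13,1)

13,1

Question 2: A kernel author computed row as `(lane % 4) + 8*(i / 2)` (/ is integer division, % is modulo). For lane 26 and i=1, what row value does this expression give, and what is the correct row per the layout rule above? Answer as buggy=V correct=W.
`(lane % 4) + 8*(i / 2)`[26,1]⇒2
lane 26: gr=6 (26/4), th=2 (26%4)
i=1: r=6+0=6, c=2*2+1=5
row: 2 vs 6

buggy=2 correct=6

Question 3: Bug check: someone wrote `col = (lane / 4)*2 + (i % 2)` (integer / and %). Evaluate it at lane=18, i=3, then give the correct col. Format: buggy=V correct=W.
buggy=9 correct=5

`(lane / 4)*2 + (i % 2)`[18,3]→9
lane 18: G=4 (18/4), T=2 (18%4)
i=3: r=4+8=12, c=2*2+1=5
col: 9 vs 5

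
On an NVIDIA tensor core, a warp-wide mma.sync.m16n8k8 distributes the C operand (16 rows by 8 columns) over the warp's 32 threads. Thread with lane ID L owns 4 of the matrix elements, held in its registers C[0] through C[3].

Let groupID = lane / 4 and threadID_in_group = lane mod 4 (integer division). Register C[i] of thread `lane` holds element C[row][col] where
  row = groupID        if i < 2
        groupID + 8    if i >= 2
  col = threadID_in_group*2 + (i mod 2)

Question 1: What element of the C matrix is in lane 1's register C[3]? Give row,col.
lane 1⇒1/4=0, 1 mod 4=1
i=3  r:0+8⇒8  c:2·1+1⇒3

8,3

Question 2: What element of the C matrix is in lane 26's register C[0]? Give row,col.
L=26⇒gr=26>>2=6, th=26&3=2
[0]⇒row 6+0=6  col 2·2+0=4

6,4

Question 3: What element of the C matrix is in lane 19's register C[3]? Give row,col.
12,7

19: gid=4,tid=3
[3] (4+8,3*2+1) = (12,7)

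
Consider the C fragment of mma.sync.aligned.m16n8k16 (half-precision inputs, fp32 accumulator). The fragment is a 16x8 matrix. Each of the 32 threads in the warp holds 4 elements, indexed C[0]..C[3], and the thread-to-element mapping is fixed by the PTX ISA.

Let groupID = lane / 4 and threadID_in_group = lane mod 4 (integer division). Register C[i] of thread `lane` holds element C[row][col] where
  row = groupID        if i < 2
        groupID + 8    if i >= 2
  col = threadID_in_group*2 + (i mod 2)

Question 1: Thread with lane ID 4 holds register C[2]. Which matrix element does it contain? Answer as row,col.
9,0

L=4→G=4>>2=1, T=4&3=0
[2]→row 1+8=9  col 0·2+0=0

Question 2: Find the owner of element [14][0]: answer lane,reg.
r: 14->gid=6,r8=1  c: 0->tid=0,i&1=0
L=6*4+0=24  i=1*2+0=2

24,2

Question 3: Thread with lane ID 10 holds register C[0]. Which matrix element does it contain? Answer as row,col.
2,4

10: G=2,T=2
[0] (2+0,2*2+0) = (2,4)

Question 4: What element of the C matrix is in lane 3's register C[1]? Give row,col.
0,7

L=3->g=3>>2=0, t=3&3=3
[1]->row 0+0=0  col 3·2+1=7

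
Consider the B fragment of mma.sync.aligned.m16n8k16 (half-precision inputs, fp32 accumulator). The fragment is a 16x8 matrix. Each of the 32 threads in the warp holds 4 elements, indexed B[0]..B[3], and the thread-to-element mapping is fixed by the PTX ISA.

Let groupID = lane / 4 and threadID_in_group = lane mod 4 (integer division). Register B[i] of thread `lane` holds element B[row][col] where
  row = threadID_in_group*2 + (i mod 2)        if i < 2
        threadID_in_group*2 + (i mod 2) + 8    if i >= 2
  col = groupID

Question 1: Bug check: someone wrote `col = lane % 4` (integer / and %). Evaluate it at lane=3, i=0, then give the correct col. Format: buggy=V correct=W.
buggy=3 correct=0

`lane % 4`[3,0]->3
lane 3->3/4=0, 3 mod 4=3
i=0  r:2·3+0+0->6  c:0
col: 3 vs 0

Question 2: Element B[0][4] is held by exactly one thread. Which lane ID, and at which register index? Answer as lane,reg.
c:4=>grp=4  r:0=>rB=0,tig=0,lo=0
L=4*4+0=16  i=0*2+0=0

16,0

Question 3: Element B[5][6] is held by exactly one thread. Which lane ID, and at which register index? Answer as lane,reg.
c=6->g=6  r=5->rb=0,t=2,b0=1
L=6*4+2=26  i=0*2+1=1

26,1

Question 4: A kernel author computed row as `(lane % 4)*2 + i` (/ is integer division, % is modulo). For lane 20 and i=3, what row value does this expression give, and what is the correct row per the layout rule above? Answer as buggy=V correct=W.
buggy=3 correct=9

`(lane % 4)*2 + i`[20,3]→3
lane 20: G=5 (20/4), T=0 (20%4)
i=3: r=0*2+1+8=9, c=G=5
row: 3 vs 9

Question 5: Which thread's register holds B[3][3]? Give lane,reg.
13,1

c=3→G=3  r=3→rhi=0,T=1,p=1
L=3*4+1=13  i=0*2+1=1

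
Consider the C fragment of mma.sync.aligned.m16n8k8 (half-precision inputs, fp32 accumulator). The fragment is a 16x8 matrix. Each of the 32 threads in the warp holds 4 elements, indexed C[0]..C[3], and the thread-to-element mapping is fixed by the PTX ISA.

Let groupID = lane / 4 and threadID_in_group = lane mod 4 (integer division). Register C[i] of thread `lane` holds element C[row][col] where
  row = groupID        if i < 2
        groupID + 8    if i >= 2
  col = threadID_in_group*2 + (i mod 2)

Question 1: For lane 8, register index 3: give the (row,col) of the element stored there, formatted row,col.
10,1

8: g=2,t=0
[3] (2+8,0*2+1) = (10,1)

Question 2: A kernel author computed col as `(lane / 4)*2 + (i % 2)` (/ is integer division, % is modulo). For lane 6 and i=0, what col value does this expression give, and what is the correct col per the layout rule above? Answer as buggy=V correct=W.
buggy=2 correct=4

`(lane / 4)*2 + (i % 2)`[6,0]→2
lane 6: G=1 (6/4), T=2 (6%4)
i=0: r=1+0=1, c=2*2+0=4
col: 2 vs 4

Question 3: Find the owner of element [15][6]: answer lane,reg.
r:15=>grp=7,rB=1  c:6=>tig=3,lo=0
L=7*4+3=31  i=1*2+0=2

31,2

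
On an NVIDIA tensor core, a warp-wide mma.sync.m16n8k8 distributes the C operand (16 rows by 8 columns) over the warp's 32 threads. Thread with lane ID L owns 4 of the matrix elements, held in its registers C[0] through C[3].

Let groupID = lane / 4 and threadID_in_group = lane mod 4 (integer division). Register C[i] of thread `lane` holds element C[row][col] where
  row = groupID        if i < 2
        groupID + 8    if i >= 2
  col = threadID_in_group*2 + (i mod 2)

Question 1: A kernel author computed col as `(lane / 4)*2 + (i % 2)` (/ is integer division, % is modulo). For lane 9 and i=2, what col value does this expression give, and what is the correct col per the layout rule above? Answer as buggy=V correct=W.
`(lane / 4)*2 + (i % 2)`[9,2]⇒4
9: gr=2,th=1
[2] (2+8,1*2+0) = (10,2)
col: 4 vs 2

buggy=4 correct=2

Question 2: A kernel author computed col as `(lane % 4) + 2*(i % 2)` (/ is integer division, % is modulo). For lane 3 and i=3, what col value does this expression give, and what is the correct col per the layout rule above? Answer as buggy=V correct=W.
buggy=5 correct=7

`(lane % 4) + 2*(i % 2)`[3,3]->5
3: gid=0,tid=3
[3] (0+8,3*2+1) = (8,7)
col: 5 vs 7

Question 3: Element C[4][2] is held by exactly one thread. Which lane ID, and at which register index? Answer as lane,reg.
17,0

r=4->g=4,rb=0  c=2->t=1,b0=0
L=4*4+1=17  i=0*2+0=0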